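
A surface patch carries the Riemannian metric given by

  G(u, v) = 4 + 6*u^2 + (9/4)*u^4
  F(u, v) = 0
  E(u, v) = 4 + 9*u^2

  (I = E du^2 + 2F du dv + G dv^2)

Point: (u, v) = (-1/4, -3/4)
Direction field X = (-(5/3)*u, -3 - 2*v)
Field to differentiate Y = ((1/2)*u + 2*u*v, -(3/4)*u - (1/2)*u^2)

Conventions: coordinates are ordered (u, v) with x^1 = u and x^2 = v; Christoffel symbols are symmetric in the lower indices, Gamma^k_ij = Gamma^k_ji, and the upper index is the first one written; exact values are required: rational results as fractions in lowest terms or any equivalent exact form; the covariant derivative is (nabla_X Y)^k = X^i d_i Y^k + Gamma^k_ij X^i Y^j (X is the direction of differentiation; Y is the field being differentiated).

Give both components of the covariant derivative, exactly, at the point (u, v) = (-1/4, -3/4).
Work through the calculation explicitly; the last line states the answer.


E = 73/16, F = 0, G = 4489/1024 at the point
E_u = -9/2, E_v = 0, F_u = 0, F_v = 0, G_u = -201/64, G_v = 0
EG - F^2 = 327697/16384;  g^inv = (16384/327697) * [[4489/1024, 0], [0, 73/16]]
first-kind symbols [ij,l] = (1/2)(d_i g_jl + d_j g_il - d_l g_ij): [uu,u] = E_u/2 = -9/4, [uu,v] = F_u - E_v/2 = 0, [uv,u] = E_v/2 = 0, [uv,v] = G_u/2 = -201/128, [vv,u] = F_v - G_u/2 = 201/128, [vv,v] = G_v/2 = 0
Gamma^u_ij = (G*[ij,u] - F*[ij,v])/(EG - F^2), Gamma^v_ij = (E*[ij,v] - F*[ij,u])/(EG - F^2)
Gamma_uuu = -36/73, Gamma_uuv = 0, Gamma_uvv = 201/584, Gamma_vuu = 0, Gamma_vuv = -24/67, Gamma_vvv = 0
X = (5/12, -3/2), Y = (1/4, 5/32) at the point

Answer: (nabla_X Y)^u = 22571/112128, (nabla_X Y)^v = -313/3216


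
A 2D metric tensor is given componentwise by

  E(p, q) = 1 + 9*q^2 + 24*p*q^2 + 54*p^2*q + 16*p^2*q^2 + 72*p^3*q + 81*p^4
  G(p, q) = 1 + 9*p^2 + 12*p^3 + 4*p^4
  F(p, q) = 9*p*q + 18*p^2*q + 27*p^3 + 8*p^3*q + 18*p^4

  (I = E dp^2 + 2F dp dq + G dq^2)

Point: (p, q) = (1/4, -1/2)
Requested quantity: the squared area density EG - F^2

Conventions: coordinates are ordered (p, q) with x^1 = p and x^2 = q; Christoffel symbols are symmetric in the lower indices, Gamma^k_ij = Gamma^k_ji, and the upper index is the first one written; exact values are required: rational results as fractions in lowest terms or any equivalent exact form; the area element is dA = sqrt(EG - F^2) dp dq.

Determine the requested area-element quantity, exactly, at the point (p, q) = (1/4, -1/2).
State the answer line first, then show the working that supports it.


Answer: EG - F^2 = 981/256

E = 785/256, F = -161/128, G = 113/64; EG - F^2 = 981/256


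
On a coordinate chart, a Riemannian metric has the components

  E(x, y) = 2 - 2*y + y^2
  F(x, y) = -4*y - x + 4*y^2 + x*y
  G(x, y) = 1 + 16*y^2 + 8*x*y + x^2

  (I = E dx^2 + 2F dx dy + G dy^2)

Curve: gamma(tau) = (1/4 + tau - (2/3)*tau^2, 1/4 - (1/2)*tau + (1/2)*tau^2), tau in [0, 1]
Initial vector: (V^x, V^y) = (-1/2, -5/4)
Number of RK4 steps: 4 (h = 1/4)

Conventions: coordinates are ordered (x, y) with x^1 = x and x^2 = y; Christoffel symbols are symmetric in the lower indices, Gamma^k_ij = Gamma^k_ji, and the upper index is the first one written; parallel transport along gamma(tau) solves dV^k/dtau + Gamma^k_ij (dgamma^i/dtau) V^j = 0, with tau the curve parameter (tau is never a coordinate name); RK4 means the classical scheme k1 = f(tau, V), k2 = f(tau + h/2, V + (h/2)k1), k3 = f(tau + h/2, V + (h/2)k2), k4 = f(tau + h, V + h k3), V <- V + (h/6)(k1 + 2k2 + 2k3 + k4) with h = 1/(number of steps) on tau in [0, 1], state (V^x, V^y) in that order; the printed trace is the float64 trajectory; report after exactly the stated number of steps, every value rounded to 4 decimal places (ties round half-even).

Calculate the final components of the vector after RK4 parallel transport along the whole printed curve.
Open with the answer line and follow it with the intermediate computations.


Answer: V^x = -0.5898, V^y = -1.0963

gamma'(tau) = (1 - (4/3)*tau, -1/2 + tau); f(tau, V)^k = -Gamma^k_ij(gamma(tau)) gamma'^i(tau) V^j; h = 1/4; intermediate values shown to 6 dp
curve data and Christoffel symbols at the stage parameters:
  tau = 0.000000: gamma = (0.250000, 0.250000), gamma' = (1.000000, -0.500000); Gamma_xxx = 0.000000, Gamma_xxy = -0.240000, Gamma_xyy = -0.960000, Gamma_yxx = 0.000000, Gamma_yxy = 0.400000, Gamma_yyy = 1.600000
  tau = 0.125000: gamma = (0.364583, 0.195312), gamma' = (0.833333, -0.375000); Gamma_xxx = 0.000000, Gamma_xxy = -0.271812, Gamma_xyy = -1.087248, Gamma_yxx = 0.000000, Gamma_yxy = 0.387046, Gamma_yyy = 1.548185
  tau = 0.250000: gamma = (0.458333, 0.156250), gamma' = (0.666667, -0.250000); Gamma_xxx = 0.000000, Gamma_xxy = -0.292408, Gamma_xyy = -1.169631, Gamma_yxx = 0.000000, Gamma_yxy = 0.375437, Gamma_yyy = 1.501749
  tau = 0.375000: gamma = (0.531250, 0.132812), gamma' = (0.500000, -0.125000); Gamma_xxx = 0.000000, Gamma_xxy = -0.301011, Gamma_xyy = -1.204042, Gamma_yxx = 0.000000, Gamma_yxy = 0.368806, Gamma_yyy = 1.475223
  tau = 0.500000: gamma = (0.583333, 0.125000), gamma' = (0.333333, 0.000000); Gamma_xxx = 0.000000, Gamma_xxy = -0.297696, Gamma_xyy = -1.190786, Gamma_yxx = 0.000000, Gamma_yxy = 0.368576, Gamma_yyy = 1.474306
  tau = 0.625000: gamma = (0.614583, 0.132812), gamma' = (0.166667, 0.125000); Gamma_xxx = 0.000000, Gamma_xxy = -0.282937, Gamma_xyy = -1.131748, Gamma_yxx = 0.000000, Gamma_yxy = 0.373851, Gamma_yyy = 1.495403
  tau = 0.750000: gamma = (0.625000, 0.156250), gamma' = (0.000000, 0.250000); Gamma_xxx = 0.000000, Gamma_xxy = -0.257680, Gamma_xyy = -1.030719, Gamma_yxx = 0.000000, Gamma_yxy = 0.381748, Gamma_yyy = 1.526991
  tau = 0.875000: gamma = (0.614583, 0.195312), gamma' = (-0.166667, 0.375000); Gamma_xxx = 0.000000, Gamma_xxy = -0.223781, Gamma_xyy = -0.895123, Gamma_yxx = 0.000000, Gamma_yxy = 0.388177, Gamma_yyy = 1.552706
  tau = 1.000000: gamma = (0.583333, 0.250000), gamma' = (-0.333333, 0.500000); Gamma_xxx = 0.000000, Gamma_xxy = -0.184300, Gamma_xyy = -0.737201, Gamma_yxx = 0.000000, Gamma_yxy = 0.389078, Gamma_yyy = 1.556314
step 0: V^x = -0.5000, V^y = -1.2500
step 1: k1 = (0.360000, -0.600000), k2 = (0.286479, -0.407931), k3 = (0.283065, -0.403070), k4 = (0.163036, -0.209330); V <- V + (h/6)(k1 + 2k2 + 2k3 + k4): V^x = -0.4307, V^y = -1.3513
step 2: k1 = (0.163199, -0.209539), k2 = (0.015440, -0.018917), k3 = (0.016135, -0.019769), k4 = (-0.134583, 0.166627); V <- V + (h/6)(k1 + 2k2 + 2k3 + k4): V^x = -0.4269, V^y = -1.3563
step 3: k1 = (-0.134590, 0.166636), k2 = (-0.267600, 0.353586), k3 = (-0.263780, 0.348538), k4 = (-0.358793, 0.531545); V <- V + (h/6)(k1 + 2k2 + 2k3 + k4): V^x = -0.4918, V^y = -1.2687
step 4: k1 = (-0.358602, 0.531262), k2 = (-0.403767, 0.700386), k3 = (-0.397933, 0.690266), k4 = (-0.391184, 0.825834); V <- V + (h/6)(k1 + 2k2 + 2k3 + k4): V^x = -0.5898, V^y = -1.0963


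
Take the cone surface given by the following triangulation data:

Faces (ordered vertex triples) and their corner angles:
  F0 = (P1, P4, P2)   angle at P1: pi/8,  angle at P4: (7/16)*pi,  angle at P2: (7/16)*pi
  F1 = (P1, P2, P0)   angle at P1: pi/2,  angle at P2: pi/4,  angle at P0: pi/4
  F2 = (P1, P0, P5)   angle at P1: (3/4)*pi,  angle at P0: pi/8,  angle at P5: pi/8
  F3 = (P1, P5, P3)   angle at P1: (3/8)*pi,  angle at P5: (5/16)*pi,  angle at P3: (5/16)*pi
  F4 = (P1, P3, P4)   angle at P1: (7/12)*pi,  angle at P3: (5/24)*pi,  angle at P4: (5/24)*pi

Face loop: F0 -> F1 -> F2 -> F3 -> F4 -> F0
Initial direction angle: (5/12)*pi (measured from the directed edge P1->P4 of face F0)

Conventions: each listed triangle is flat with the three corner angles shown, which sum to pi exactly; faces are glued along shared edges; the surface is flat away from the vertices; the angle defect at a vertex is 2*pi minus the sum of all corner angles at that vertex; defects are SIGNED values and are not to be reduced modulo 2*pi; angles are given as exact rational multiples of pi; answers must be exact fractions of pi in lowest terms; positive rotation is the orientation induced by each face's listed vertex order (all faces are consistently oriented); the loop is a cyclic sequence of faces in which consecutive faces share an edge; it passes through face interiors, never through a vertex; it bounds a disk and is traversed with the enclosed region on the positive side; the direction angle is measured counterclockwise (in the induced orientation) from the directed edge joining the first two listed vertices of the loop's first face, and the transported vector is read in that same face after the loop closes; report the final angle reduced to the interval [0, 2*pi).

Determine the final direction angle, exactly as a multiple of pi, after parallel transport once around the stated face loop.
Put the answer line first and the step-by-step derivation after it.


Answer: final direction angle = pi/12

enclosed vertex P1: corner angles sum to (7/3)*pi, defect = 2*pi - (7/3)*pi = -pi/3
the rotation equals the total enclosed defect, so the final angle is initial + defects (mod 2*pi)
final angle = (5/12)*pi - pi/3 = pi/12 (mod 2*pi)


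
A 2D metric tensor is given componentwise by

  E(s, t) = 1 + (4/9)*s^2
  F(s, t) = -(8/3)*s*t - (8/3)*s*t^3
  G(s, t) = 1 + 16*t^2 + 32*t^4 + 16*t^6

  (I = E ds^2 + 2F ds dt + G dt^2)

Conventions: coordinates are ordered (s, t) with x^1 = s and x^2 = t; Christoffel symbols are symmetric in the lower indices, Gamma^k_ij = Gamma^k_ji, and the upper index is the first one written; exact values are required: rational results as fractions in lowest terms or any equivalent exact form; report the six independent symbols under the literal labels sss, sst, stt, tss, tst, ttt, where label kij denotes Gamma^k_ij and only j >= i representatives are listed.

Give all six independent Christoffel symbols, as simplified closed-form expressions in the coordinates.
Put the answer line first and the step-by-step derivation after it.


Answer: Gamma_sss = 4*s/(4*s^2 + 144*t^6 + 288*t^4 + 144*t^2 + 9), Gamma_sst = 0, Gamma_stt = (-72*s*t^2 - 24*s)/(4*s^2 + 144*t^6 + 288*t^4 + 144*t^2 + 9), Gamma_tss = (-24*t^3 - 24*t)/(4*s^2 + 144*t^6 + 288*t^4 + 144*t^2 + 9), Gamma_tst = 0, Gamma_ttt = (432*t^5 + 576*t^3 + 144*t)/(4*s^2 + 144*t^6 + 288*t^4 + 144*t^2 + 9)

E = 1 + (4/9)*s^2; F = -(8/3)*s*t - (8/3)*s*t^3; G = 1 + 16*t^2 + 32*t^4 + 16*t^6
Gamma^k_ij = (1/2) g^{kl} (d_i g_jl + d_j g_il - d_l g_ij), with g^inv = (1/(EG-F^2)) [[G, -F], [-F, E]]
first partials: E_s = (8/9)*s, E_t = 0, F_s = -(8/3)*t - (8/3)*t^3, F_t = -(8/3)*s - 8*s*t^2, G_s = 0, G_t = 32*t + 128*t^3 + 96*t^5
D = EG - F^2 = 1 + 16*t^2 + (4/9)*s^2 + 32*t^4 + 16*t^6
expanded: Gamma^s_ss = (G E_s - 2F F_s + F E_t)/(2D), Gamma^s_st = (G E_t - F G_s)/(2D), Gamma^s_tt = (2G F_t - G G_s - F G_t)/(2D), Gamma^t_ss = (2E F_s - E E_t - F E_s)/(2D), Gamma^t_st = (E G_s - F E_t)/(2D), Gamma^t_tt = (E G_t - 2F F_t + F G_s)/(2D); substitute and cancel common factors


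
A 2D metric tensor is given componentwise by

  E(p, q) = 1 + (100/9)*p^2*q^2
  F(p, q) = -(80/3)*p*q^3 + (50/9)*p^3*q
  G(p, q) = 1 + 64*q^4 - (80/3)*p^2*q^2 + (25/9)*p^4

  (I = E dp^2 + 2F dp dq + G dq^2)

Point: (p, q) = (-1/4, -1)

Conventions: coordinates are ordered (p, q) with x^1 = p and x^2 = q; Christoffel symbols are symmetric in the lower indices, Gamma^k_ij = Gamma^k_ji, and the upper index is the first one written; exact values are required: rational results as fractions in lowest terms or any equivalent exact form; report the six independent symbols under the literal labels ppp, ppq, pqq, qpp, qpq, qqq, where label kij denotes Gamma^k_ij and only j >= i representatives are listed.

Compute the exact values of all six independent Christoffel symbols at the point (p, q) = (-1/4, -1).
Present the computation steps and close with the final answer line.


E = 61/36, F = -1895/288, G = 145945/2304 at the point
E_p = -50/9, E_q = -25/18, F_p = 205/8, F_q = 5735/288, G_p = 1895/144, G_q = -758/3
EG - F^2 = 147545/2304;  g^inv = (2304/147545) * [[145945/2304, 1895/288], [1895/288, 61/36]]
first-kind symbols [ij,l] = (1/2)(d_i g_jl + d_j g_il - d_l g_ij): [pp,p] = E_p/2 = -25/9, [pp,q] = F_p - E_q/2 = 1895/72, [pq,p] = E_q/2 = -25/36, [pq,q] = G_p/2 = 1895/288, [qq,p] = F_q - G_p/2 = 40/3, [qq,q] = G_q/2 = -379/3
Gamma^p_ij = (G*[ij,p] - F*[ij,q])/(EG - F^2), Gamma^q_ij = (E*[ij,q] - F*[ij,p])/(EG - F^2)

Answer: Gamma_ppp = -1280/29509, Gamma_ppq = -320/29509, Gamma_pqq = 6144/29509, Gamma_qpp = 12128/29509, Gamma_qpq = 3032/29509, Gamma_qqq = -291072/147545


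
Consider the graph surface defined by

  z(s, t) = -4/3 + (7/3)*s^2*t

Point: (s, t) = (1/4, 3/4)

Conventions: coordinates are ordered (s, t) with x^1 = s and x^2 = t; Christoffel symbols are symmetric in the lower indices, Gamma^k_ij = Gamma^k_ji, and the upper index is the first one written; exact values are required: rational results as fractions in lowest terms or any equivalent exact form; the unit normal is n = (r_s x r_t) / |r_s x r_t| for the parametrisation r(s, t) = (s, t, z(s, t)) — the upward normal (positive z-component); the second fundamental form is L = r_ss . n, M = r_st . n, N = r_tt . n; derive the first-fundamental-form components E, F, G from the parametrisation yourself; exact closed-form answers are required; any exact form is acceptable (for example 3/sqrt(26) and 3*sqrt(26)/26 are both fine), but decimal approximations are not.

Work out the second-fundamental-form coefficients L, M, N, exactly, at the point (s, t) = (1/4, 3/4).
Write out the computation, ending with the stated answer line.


z_s = 7/8, z_t = 7/48, z_ss = 7/2, z_st = 7/6, z_tt = 0
E = 113/64, F = 49/384, G = 2353/2304; answer radicand W^2 = 4117/2304
unnormalised second-form numerators: l = 7/2, m = 7/6, n = 0; L = l/sqrt(4117/2304), and similarly M = m/sqrt(W^2), N = n/sqrt(W^2)

Answer: L = 168*sqrt(4117)/4117, M = 56*sqrt(4117)/4117, N = 0


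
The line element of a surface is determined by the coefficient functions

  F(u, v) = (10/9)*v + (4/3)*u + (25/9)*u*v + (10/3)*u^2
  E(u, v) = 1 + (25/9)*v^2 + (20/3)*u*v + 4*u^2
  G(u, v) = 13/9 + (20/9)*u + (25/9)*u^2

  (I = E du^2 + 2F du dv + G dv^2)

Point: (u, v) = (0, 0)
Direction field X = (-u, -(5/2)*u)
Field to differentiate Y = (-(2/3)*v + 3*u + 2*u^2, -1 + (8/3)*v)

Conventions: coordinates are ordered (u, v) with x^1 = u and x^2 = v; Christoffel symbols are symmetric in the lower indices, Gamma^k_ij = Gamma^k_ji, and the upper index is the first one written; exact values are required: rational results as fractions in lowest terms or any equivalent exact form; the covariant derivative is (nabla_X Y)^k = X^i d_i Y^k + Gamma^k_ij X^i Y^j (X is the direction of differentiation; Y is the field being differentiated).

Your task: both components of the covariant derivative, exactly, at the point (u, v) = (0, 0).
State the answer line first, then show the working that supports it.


Answer: (nabla_X Y)^u = 0, (nabla_X Y)^v = 0

E = 1, F = 0, G = 13/9 at the point
E_u = 0, E_v = 0, F_u = 4/3, F_v = 10/9, G_u = 20/9, G_v = 0
EG - F^2 = 13/9;  g^inv = (9/13) * [[13/9, 0], [0, 1]]
first-kind symbols [ij,l] = (1/2)(d_i g_jl + d_j g_il - d_l g_ij): [uu,u] = E_u/2 = 0, [uu,v] = F_u - E_v/2 = 4/3, [uv,u] = E_v/2 = 0, [uv,v] = G_u/2 = 10/9, [vv,u] = F_v - G_u/2 = 0, [vv,v] = G_v/2 = 0
Gamma^u_ij = (G*[ij,u] - F*[ij,v])/(EG - F^2), Gamma^v_ij = (E*[ij,v] - F*[ij,u])/(EG - F^2)
Gamma_uuu = 0, Gamma_uuv = 0, Gamma_uvv = 0, Gamma_vuu = 12/13, Gamma_vuv = 10/13, Gamma_vvv = 0
X = (0, 0), Y = (0, -1) at the point


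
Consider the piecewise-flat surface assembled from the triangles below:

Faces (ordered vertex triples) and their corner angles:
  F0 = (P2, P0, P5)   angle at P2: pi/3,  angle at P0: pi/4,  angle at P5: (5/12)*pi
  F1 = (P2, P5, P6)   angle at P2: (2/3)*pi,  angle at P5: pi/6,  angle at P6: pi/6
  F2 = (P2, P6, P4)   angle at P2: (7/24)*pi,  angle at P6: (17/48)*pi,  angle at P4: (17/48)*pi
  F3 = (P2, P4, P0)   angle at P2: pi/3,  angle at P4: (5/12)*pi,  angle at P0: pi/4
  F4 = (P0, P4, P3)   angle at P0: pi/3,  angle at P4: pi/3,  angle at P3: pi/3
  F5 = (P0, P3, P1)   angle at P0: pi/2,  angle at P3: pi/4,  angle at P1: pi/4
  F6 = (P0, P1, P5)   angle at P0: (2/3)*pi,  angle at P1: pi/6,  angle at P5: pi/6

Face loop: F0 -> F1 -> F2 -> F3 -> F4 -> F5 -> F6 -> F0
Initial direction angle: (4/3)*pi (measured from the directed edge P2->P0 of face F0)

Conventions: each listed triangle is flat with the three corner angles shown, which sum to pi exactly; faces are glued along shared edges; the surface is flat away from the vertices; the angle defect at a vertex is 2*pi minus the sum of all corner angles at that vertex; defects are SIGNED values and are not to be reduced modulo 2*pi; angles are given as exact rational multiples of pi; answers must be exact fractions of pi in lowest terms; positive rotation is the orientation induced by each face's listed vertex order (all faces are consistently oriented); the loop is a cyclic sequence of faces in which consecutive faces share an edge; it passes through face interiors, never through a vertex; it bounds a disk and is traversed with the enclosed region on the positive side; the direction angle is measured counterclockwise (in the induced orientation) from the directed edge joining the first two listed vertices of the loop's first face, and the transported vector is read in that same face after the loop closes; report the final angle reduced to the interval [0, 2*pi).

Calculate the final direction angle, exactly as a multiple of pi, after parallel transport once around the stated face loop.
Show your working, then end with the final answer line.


enclosed vertex P0: corner angles sum to 2*pi, defect = 2*pi - 2*pi = 0
enclosed vertex P2: corner angles sum to (13/8)*pi, defect = 2*pi - (13/8)*pi = (3/8)*pi
summing the enclosed defects onto the initial angle, mod 2*pi in the induced orientation:
final angle = (4/3)*pi + (3/8)*pi = (41/24)*pi (mod 2*pi)

Answer: final direction angle = (41/24)*pi


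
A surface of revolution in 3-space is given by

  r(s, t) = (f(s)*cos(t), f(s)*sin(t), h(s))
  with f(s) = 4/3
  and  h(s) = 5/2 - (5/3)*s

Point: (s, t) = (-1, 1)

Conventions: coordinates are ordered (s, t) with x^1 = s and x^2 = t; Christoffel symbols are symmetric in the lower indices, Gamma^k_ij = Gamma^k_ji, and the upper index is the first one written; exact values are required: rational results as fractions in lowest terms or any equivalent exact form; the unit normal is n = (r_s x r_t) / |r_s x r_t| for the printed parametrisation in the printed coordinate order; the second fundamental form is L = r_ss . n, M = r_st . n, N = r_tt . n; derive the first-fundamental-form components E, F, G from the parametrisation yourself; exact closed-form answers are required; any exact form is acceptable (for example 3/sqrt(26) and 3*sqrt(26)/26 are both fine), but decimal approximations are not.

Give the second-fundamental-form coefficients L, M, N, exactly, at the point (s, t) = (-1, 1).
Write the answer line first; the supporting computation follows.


Answer: L = 0, M = 0, N = -4/3

f = 4/3, f' = 0, f'' = 0, h' = -5/3, h'' = 0
E = 25/9, F = 0, G = 16/9; answer radicand W^2 = 25/9
unnormalised second-form numerators: l = 0, m = 0, n = -20/9; L = l/sqrt(25/9), and similarly M = m/sqrt(W^2), N = n/sqrt(W^2)


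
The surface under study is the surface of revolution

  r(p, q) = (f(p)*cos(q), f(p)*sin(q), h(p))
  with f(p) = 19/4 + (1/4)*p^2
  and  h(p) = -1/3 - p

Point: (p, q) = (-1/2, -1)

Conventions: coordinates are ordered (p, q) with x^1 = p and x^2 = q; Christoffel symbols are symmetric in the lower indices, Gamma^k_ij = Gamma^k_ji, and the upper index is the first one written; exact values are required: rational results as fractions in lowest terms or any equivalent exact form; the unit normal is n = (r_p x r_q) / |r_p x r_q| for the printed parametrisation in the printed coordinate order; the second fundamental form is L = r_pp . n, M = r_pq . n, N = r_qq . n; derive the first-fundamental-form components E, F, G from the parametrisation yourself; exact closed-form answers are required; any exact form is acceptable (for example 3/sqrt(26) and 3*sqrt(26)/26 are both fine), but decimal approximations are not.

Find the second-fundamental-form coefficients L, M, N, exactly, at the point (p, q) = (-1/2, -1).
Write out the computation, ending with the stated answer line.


f = 77/16, f' = -1/4, f'' = 1/2, h' = -1, h'' = 0
E = 17/16, F = 0, G = 5929/256; answer radicand W^2 = 17/16
unnormalised second-form numerators: l = 1/2, m = 0, n = -77/16; L = l/sqrt(17/16), and similarly M = m/sqrt(W^2), N = n/sqrt(W^2)

Answer: L = 2*sqrt(17)/17, M = 0, N = -77*sqrt(17)/68


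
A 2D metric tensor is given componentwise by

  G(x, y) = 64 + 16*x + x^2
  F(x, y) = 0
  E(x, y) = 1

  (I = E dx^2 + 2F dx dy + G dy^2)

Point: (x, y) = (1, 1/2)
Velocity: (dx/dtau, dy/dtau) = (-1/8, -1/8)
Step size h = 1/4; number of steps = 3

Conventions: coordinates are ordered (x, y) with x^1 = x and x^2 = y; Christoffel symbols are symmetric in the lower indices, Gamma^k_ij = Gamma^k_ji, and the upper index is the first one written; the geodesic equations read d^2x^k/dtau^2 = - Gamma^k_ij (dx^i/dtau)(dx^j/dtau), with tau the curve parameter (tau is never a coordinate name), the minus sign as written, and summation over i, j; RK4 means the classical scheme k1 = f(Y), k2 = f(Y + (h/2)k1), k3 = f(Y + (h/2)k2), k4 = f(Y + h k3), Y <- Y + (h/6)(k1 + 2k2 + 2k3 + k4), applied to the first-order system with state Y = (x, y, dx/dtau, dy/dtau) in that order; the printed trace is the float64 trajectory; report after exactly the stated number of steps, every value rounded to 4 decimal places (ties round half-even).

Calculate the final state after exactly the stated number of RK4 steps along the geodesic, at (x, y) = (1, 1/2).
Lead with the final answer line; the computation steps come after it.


Answer: x = 0.9461, y = 0.4055, dx/dtau = -0.0183, dy/dtau = -0.1265

f(Y) = (dx/dtau, dy/dtau, -Gamma^x_ij Y'^i Y'^j, -Gamma^y_ij Y'^i Y'^j) with the Gammas evaluated at the stage position; h = 0.250000; intermediate values shown to 6 dp
step 0: x = 1.0000, y = 0.5000, dx/dtau = -0.1250, dy/dtau = -0.1250
step 1:
  k1: at (x, y) = (1.000000, 0.500000), (dx/dtau, dy/dtau) = (-0.125000, -0.125000); Gamma_xxx = 0.000000, Gamma_xxy = 0.000000, Gamma_xyy = -9.000000, Gamma_yxx = 0.000000, Gamma_yxy = 0.111111, Gamma_yyy = 0.000000; k1 = (-0.125000, -0.125000, 0.140625, -0.003472)
  k2: at (x, y) = (0.984375, 0.484375), (dx/dtau, dy/dtau) = (-0.107422, -0.125434); Gamma_xxx = 0.000000, Gamma_xxy = 0.000000, Gamma_xyy = -8.984375, Gamma_yxx = 0.000000, Gamma_yxy = 0.111304, Gamma_yyy = 0.000000; k2 = (-0.107422, -0.125434, 0.141357, -0.003000)
  k3: at (x, y) = (0.986572, 0.484321), (dx/dtau, dy/dtau) = (-0.107330, -0.125375); Gamma_xxx = 0.000000, Gamma_xxy = 0.000000, Gamma_xyy = -8.986572, Gamma_yxx = 0.000000, Gamma_yxy = 0.111277, Gamma_yyy = 0.000000; k3 = (-0.107330, -0.125375, 0.141259, -0.002995)
  k4: at (x, y) = (0.973167, 0.468656), (dx/dtau, dy/dtau) = (-0.089685, -0.125749); Gamma_xxx = 0.000000, Gamma_xxy = 0.000000, Gamma_xyy = -8.973167, Gamma_yxx = 0.000000, Gamma_yxy = 0.111443, Gamma_yyy = 0.000000; k4 = (-0.089685, -0.125749, 0.141890, -0.002514)
  Y <- Y + (h/6)(k1 + 2k2 + 2k3 + k4): x = 0.9732, y = 0.4687, dx/dtau = -0.0897, dy/dtau = -0.1257
step 2:
  k1: at (x, y) = (0.973159, 0.468651), (dx/dtau, dy/dtau) = (-0.089677, -0.125749); Gamma_xxx = 0.000000, Gamma_xxy = 0.000000, Gamma_xyy = -8.973159, Gamma_yxx = 0.000000, Gamma_yxy = 0.111443, Gamma_yyy = 0.000000; k1 = (-0.089677, -0.125749, 0.141891, -0.002513)
  k2: at (x, y) = (0.961949, 0.452933), (dx/dtau, dy/dtau) = (-0.071941, -0.126063); Gamma_xxx = 0.000000, Gamma_xxy = 0.000000, Gamma_xyy = -8.961949, Gamma_yxx = 0.000000, Gamma_yxy = 0.111583, Gamma_yyy = 0.000000; k2 = (-0.071941, -0.126063, 0.142422, -0.002024)
  k3: at (x, y) = (0.964166, 0.452894), (dx/dtau, dy/dtau) = (-0.071874, -0.126002); Gamma_xxx = 0.000000, Gamma_xxy = 0.000000, Gamma_xyy = -8.964166, Gamma_yxx = 0.000000, Gamma_yxy = 0.111555, Gamma_yyy = 0.000000; k3 = (-0.071874, -0.126002, 0.142319, -0.002021)
  k4: at (x, y) = (0.955190, 0.437151), (dx/dtau, dy/dtau) = (-0.054097, -0.126254); Gamma_xxx = 0.000000, Gamma_xxy = 0.000000, Gamma_xyy = -8.955190, Gamma_yxx = 0.000000, Gamma_yxy = 0.111667, Gamma_yyy = 0.000000; k4 = (-0.054097, -0.126254, 0.142747, -0.001525)
  Y <- Y + (h/6)(k1 + 2k2 + 2k3 + k4): x = 0.9552, y = 0.4371, dx/dtau = -0.0541, dy/dtau = -0.1263
step 3:
  k1: at (x, y) = (0.955184, 0.437146), (dx/dtau, dy/dtau) = (-0.054089, -0.126254); Gamma_xxx = 0.000000, Gamma_xxy = 0.000000, Gamma_xyy = -8.955184, Gamma_yxx = 0.000000, Gamma_yxy = 0.111667, Gamma_yyy = 0.000000; k1 = (-0.054089, -0.126254, 0.142747, -0.001525)
  k2: at (x, y) = (0.948422, 0.421364), (dx/dtau, dy/dtau) = (-0.036245, -0.126445); Gamma_xxx = 0.000000, Gamma_xxy = 0.000000, Gamma_xyy = -8.948422, Gamma_yxx = 0.000000, Gamma_yxy = 0.111752, Gamma_yyy = 0.000000; k2 = (-0.036245, -0.126445, 0.143070, -0.001024)
  k3: at (x, y) = (0.950653, 0.421340), (dx/dtau, dy/dtau) = (-0.036205, -0.126382); Gamma_xxx = 0.000000, Gamma_xxy = 0.000000, Gamma_xyy = -8.950653, Gamma_yxx = 0.000000, Gamma_yxy = 0.111724, Gamma_yyy = 0.000000; k3 = (-0.036205, -0.126382, 0.142964, -0.001022)
  k4: at (x, y) = (0.946132, 0.405550), (dx/dtau, dy/dtau) = (-0.018348, -0.126510); Gamma_xxx = 0.000000, Gamma_xxy = 0.000000, Gamma_xyy = -8.946132, Gamma_yxx = 0.000000, Gamma_yxy = 0.111780, Gamma_yyy = 0.000000; k4 = (-0.018348, -0.126510, 0.143181, -0.000519)
  Y <- Y + (h/6)(k1 + 2k2 + 2k3 + k4): x = 0.9461, y = 0.4055, dx/dtau = -0.0183, dy/dtau = -0.1265


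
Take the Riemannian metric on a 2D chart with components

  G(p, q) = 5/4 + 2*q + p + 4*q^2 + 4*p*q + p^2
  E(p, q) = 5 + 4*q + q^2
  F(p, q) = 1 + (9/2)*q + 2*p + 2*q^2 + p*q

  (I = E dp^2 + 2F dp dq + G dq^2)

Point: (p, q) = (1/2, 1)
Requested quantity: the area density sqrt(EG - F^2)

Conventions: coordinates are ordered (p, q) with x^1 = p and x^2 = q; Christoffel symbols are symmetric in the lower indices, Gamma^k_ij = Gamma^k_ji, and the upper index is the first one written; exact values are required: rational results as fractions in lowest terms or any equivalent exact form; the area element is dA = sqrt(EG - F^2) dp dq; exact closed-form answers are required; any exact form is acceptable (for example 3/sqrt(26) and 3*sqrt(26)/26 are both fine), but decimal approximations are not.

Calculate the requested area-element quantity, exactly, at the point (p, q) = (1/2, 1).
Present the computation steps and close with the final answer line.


E = 10, F = 9, G = 10; EG - F^2 = 19

Answer: sqrt(EG - F^2) = sqrt(19)


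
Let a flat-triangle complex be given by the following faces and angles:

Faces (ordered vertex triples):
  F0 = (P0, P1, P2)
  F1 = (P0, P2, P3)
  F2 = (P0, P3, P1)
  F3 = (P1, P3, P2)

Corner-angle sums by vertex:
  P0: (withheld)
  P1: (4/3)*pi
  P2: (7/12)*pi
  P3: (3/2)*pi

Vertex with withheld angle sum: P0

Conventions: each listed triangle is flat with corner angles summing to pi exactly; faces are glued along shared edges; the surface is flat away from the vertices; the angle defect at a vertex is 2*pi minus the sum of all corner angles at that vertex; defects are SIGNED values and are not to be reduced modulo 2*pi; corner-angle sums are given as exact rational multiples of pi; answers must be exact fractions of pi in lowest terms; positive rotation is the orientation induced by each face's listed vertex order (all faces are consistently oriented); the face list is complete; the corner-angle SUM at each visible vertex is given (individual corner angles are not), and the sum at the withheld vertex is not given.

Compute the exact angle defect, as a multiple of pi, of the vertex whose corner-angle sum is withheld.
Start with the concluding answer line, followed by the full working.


Answer: defect(P0) = (17/12)*pi

V = 4, E = 6, F = 4; chi = V - E + F = 2
Gauss-Bonnet: total defect = 2*pi*chi = 4*pi; visible defects sum to (31/12)*pi


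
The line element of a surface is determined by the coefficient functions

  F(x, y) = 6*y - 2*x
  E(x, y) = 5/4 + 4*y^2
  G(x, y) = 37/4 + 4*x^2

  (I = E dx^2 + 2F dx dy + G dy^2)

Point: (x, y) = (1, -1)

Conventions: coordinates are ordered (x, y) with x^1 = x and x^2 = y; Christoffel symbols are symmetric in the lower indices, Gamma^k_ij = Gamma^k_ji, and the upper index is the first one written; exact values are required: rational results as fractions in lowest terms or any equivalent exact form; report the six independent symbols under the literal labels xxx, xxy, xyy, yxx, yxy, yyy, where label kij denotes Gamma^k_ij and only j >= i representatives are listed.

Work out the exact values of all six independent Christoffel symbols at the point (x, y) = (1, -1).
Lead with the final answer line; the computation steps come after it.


Answer: Gamma_xxx = 256/89, Gamma_xxy = -336/89, Gamma_xyy = 424/89, Gamma_yxx = 168/89, Gamma_yxy = -176/89, Gamma_yyy = 256/89

E = 21/4, F = -8, G = 53/4 at the point
E_x = 0, E_y = -8, F_x = -2, F_y = 6, G_x = 8, G_y = 0
EG - F^2 = 89/16;  g^inv = (16/89) * [[53/4, 8], [8, 21/4]]
first-kind symbols [ij,l] = (1/2)(d_i g_jl + d_j g_il - d_l g_ij): [xx,x] = E_x/2 = 0, [xx,y] = F_x - E_y/2 = 2, [xy,x] = E_y/2 = -4, [xy,y] = G_x/2 = 4, [yy,x] = F_y - G_x/2 = 2, [yy,y] = G_y/2 = 0
Gamma^x_ij = (G*[ij,x] - F*[ij,y])/(EG - F^2), Gamma^y_ij = (E*[ij,y] - F*[ij,x])/(EG - F^2)


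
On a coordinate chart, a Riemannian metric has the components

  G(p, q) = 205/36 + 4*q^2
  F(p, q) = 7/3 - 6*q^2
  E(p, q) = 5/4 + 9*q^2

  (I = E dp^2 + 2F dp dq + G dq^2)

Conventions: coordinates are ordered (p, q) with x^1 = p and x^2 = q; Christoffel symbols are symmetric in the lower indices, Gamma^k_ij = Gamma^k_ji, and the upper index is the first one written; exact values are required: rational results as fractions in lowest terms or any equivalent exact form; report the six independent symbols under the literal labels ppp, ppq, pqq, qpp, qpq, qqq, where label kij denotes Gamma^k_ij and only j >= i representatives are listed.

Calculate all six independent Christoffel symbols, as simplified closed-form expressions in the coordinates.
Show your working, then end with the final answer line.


E = 5/4 + 9*q^2; F = 7/3 - 6*q^2; G = 205/36 + 4*q^2
Gamma^k_ij = (1/2) g^{kl} (d_i g_jl + d_j g_il - d_l g_ij), with g^inv = (1/(EG-F^2)) [[G, -F], [-F, E]]
first partials: E_p = 0, E_q = 18*q, F_p = 0, F_q = -12*q, G_p = 0, G_q = 8*q
D = EG - F^2 = 241/144 + (337/4)*q^2
expanded: Gamma^p_pp = (G E_p - 2F F_p + F E_q)/(2D), Gamma^p_pq = (G E_q - F G_p)/(2D), Gamma^p_qq = (2G F_q - G G_p - F G_q)/(2D), Gamma^q_pp = (2E F_p - E E_q - F E_p)/(2D), Gamma^q_pq = (E G_p - F E_q)/(2D), Gamma^q_qq = (E G_q - 2F F_q + F G_p)/(2D); substitute and cancel common factors

Answer: Gamma_ppp = (-7776*q^3 + 3024*q)/(12132*q^2 + 241), Gamma_ppq = (5184*q^3 + 7380*q)/(12132*q^2 + 241), Gamma_pqq = (-3456*q^3 - 11184*q)/(12132*q^2 + 241), Gamma_qpp = (-11664*q^3 - 1620*q)/(12132*q^2 + 241), Gamma_qpq = (7776*q^3 - 3024*q)/(12132*q^2 + 241), Gamma_qqq = (-5184*q^3 + 4752*q)/(12132*q^2 + 241)


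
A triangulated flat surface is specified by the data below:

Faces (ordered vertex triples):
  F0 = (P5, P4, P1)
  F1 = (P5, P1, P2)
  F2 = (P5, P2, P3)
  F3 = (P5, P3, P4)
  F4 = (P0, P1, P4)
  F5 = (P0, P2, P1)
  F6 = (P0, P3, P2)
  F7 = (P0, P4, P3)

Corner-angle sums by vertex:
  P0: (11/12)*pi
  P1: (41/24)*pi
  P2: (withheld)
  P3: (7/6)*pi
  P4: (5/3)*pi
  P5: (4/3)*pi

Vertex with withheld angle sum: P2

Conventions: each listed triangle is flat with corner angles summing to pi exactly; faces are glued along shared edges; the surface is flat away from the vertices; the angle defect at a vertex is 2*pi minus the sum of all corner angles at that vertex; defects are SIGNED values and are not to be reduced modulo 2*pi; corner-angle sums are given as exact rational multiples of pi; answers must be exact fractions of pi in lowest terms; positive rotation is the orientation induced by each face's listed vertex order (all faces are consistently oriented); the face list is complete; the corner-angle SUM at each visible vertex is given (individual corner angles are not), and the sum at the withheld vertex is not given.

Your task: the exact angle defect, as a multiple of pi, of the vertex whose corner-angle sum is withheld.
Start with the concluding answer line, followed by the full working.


Answer: defect(P2) = (19/24)*pi

V = 6, E = 12, F = 8; chi = V - E + F = 2
Gauss-Bonnet: total defect = 2*pi*chi = 4*pi; visible defects sum to (77/24)*pi


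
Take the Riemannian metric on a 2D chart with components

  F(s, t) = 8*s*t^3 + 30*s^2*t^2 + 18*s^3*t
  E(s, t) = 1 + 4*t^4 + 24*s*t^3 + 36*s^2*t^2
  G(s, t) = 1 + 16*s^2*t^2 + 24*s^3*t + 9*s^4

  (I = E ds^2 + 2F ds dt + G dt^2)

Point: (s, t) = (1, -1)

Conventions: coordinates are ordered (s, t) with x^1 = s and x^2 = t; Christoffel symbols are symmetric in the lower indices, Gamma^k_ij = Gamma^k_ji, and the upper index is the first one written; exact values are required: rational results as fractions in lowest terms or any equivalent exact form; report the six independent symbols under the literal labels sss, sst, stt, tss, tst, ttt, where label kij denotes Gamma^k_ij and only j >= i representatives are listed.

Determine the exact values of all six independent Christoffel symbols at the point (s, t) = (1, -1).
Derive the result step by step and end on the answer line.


E = 17, F = 4, G = 2 at the point
E_s = 48, E_t = -16, F_s = -2, F_t = -18, G_s = -4, G_t = -8
EG - F^2 = 18;  g^inv = (1/18) * [[2, -4], [-4, 17]]
first-kind symbols [ij,l] = (1/2)(d_i g_jl + d_j g_il - d_l g_ij): [ss,s] = E_s/2 = 24, [ss,t] = F_s - E_t/2 = 6, [st,s] = E_t/2 = -8, [st,t] = G_s/2 = -2, [tt,s] = F_t - G_s/2 = -16, [tt,t] = G_t/2 = -4
Gamma^s_ij = (G*[ij,s] - F*[ij,t])/(EG - F^2), Gamma^t_ij = (E*[ij,t] - F*[ij,s])/(EG - F^2)

Answer: Gamma_sss = 4/3, Gamma_sst = -4/9, Gamma_stt = -8/9, Gamma_tss = 1/3, Gamma_tst = -1/9, Gamma_ttt = -2/9


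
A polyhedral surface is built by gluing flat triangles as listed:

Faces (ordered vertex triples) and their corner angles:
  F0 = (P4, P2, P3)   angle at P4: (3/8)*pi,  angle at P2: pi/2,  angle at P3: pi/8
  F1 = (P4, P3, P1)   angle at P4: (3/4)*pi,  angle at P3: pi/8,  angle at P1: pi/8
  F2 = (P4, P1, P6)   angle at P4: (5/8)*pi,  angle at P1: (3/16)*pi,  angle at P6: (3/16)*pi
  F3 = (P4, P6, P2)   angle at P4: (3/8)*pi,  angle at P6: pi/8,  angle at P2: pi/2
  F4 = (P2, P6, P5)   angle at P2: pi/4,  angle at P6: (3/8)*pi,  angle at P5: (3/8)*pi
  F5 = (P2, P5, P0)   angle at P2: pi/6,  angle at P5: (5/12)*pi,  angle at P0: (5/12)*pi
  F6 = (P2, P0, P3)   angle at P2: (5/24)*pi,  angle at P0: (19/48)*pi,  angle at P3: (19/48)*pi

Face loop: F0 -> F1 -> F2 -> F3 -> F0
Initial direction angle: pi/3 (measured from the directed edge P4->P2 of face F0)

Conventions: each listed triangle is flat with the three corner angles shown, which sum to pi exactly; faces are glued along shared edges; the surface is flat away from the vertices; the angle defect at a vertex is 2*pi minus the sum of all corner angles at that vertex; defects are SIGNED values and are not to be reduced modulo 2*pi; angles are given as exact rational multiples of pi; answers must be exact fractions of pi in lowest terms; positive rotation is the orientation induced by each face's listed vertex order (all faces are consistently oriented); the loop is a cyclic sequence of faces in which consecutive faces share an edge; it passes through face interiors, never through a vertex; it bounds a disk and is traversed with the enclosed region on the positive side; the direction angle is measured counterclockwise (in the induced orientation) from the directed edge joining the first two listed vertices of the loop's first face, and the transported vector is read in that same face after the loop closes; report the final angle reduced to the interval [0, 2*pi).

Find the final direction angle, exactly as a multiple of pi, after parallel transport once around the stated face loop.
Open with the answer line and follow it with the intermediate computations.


Answer: final direction angle = (5/24)*pi

enclosed vertex P4: corner angles sum to (17/8)*pi, defect = 2*pi - (17/8)*pi = -pi/8
by Gauss-Bonnet the loop rotates the vector by the enclosed defect sum (positive orientation, mod 2*pi)
final angle = pi/3 - pi/8 = (5/24)*pi (mod 2*pi)


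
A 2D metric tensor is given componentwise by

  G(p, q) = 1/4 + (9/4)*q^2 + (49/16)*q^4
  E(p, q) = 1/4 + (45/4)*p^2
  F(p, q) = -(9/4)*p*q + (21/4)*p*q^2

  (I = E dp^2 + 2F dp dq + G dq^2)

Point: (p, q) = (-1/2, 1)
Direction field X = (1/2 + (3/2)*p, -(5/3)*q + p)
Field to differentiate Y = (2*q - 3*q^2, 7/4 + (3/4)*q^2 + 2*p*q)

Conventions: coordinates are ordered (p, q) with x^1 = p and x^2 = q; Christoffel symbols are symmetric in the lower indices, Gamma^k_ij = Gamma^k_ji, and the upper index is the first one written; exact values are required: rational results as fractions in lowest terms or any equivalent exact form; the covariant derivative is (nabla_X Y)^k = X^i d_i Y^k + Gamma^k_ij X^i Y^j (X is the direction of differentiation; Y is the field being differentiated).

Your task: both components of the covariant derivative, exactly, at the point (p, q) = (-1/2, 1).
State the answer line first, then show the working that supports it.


Answer: (nabla_X Y)^p = 119182/11355, (nabla_X Y)^q = -265637/45420

E = 49/16, F = -3/2, G = 89/16 at the point
E_p = -45/4, E_q = 0, F_p = 3, F_q = -33/8, G_p = 0, G_q = 67/4
EG - F^2 = 3785/256;  g^inv = (256/3785) * [[89/16, 3/2], [3/2, 49/16]]
first-kind symbols [ij,l] = (1/2)(d_i g_jl + d_j g_il - d_l g_ij): [pp,p] = E_p/2 = -45/8, [pp,q] = F_p - E_q/2 = 3, [pq,p] = E_q/2 = 0, [pq,q] = G_p/2 = 0, [qq,p] = F_q - G_p/2 = -33/8, [qq,q] = G_q/2 = 67/8
Gamma^p_ij = (G*[ij,p] - F*[ij,q])/(EG - F^2), Gamma^q_ij = (E*[ij,q] - F*[ij,p])/(EG - F^2)
Gamma_ppp = -6858/3785, Gamma_ppq = 0, Gamma_pqq = -2658/3785, Gamma_qpp = 192/3785, Gamma_qpq = 0, Gamma_qqq = 4982/3785
X = (-1/4, -13/6), Y = (-1, 3/2) at the point


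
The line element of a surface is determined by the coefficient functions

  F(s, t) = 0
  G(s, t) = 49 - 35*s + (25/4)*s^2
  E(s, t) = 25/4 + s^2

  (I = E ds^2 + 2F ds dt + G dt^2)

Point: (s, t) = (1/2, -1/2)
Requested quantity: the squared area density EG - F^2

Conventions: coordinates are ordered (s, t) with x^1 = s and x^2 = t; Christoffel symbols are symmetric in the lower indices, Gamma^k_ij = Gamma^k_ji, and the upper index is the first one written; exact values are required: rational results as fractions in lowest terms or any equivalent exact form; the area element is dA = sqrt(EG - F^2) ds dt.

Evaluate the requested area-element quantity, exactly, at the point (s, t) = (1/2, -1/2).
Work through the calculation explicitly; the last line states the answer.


E = 13/2, F = 0, G = 529/16; EG - F^2 = 6877/32

Answer: EG - F^2 = 6877/32


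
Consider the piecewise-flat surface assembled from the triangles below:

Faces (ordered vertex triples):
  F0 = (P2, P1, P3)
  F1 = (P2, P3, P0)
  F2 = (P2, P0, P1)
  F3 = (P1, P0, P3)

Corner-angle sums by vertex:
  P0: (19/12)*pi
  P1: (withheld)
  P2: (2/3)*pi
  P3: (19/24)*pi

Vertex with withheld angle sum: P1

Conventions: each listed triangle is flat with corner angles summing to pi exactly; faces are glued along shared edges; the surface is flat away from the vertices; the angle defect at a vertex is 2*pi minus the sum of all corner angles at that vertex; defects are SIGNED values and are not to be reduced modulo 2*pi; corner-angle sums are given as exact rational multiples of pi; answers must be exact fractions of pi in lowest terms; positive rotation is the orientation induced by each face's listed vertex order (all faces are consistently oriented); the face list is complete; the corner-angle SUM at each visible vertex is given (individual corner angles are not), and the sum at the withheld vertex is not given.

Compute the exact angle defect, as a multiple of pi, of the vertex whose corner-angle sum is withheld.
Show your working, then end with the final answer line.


V = 4, E = 6, F = 4; chi = V - E + F = 2
Gauss-Bonnet: total defect = 2*pi*chi = 4*pi; visible defects sum to (71/24)*pi

Answer: defect(P1) = (25/24)*pi


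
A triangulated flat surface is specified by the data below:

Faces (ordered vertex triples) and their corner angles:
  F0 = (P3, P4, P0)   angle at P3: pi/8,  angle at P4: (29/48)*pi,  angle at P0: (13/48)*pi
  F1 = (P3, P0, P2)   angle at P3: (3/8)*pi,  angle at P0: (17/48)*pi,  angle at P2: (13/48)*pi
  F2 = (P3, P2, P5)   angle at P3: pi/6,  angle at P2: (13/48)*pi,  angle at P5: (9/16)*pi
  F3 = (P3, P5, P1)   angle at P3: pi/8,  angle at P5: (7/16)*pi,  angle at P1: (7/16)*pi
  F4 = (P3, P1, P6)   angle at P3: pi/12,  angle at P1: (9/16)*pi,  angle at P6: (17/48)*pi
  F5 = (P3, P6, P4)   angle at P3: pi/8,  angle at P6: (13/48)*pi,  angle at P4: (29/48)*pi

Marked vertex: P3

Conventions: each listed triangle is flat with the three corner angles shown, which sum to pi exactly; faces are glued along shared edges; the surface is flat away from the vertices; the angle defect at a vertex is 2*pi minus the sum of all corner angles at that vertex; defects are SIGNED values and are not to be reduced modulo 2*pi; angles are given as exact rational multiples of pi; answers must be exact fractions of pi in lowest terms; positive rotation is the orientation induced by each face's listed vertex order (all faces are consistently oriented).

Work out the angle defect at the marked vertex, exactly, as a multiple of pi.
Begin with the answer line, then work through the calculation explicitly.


Answer: defect(P3) = pi

Sum of corner angles at P3: pi
defect = 2*pi - pi
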